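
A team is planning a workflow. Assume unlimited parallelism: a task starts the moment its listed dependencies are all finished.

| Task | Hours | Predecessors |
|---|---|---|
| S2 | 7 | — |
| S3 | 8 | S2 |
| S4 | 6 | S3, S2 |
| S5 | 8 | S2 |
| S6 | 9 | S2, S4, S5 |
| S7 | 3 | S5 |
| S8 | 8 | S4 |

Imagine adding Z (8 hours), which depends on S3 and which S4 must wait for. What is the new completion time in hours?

38

Originally the project takes 30 hours.
With Z inserted, S4 now waits for max(S3, S2, Z).
New critical path: S2→S3→Z→S4→S6 = 7+8+8+6+9 = 38 ⇒ 38 hours.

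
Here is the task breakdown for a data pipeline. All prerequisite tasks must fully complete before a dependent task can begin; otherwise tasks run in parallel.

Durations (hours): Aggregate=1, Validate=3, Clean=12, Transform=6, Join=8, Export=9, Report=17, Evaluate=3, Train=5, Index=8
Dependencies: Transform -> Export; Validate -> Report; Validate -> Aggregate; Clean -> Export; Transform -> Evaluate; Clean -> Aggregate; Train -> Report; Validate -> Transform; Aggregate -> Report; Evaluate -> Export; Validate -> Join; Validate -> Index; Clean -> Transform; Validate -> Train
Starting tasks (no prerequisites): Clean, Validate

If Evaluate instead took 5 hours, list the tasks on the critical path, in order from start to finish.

Actual critical path: Clean→Transform→Evaluate→Export = 12+6+3+9 = 30 ⇒ 30 hours.
Evaluate is on the critical path; changing it to 5 makes that path 32 hours.
No other chain overtakes it, so the finish is 32 hours.

Clean, Transform, Evaluate, Export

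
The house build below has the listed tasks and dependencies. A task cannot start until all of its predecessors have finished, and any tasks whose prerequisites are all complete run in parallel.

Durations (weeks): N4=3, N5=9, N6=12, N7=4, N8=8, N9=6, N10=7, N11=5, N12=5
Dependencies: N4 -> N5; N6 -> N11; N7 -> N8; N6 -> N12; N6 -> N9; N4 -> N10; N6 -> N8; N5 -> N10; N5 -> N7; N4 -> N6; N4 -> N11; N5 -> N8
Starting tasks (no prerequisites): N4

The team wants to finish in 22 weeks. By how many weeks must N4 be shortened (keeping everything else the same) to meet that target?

2

Current finish: 24 weeks; target: 22.
N4 is on every critical path, so each week cut from N4 cuts the finish by one (this holds down to a finish of 22).
Need 24 − 22 = 2 weeks off N4 → N4 becomes 1 week, finish becomes 22.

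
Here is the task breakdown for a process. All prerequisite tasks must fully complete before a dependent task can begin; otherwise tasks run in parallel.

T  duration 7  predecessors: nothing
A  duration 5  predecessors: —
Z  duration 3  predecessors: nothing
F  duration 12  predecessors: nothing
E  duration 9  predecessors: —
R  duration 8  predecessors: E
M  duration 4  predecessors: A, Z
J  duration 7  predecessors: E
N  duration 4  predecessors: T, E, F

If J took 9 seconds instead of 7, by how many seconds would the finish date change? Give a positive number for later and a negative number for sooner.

Critical path before the change: E→R = 9+8 = 17 giving 17 seconds.
The longest path through J is only 16 seconds, so J has float 1.
The binding chain switches to E→J = 9+9 = 18; finish 18 seconds.
Change in finish: 18 − 17 = +1 seconds.

1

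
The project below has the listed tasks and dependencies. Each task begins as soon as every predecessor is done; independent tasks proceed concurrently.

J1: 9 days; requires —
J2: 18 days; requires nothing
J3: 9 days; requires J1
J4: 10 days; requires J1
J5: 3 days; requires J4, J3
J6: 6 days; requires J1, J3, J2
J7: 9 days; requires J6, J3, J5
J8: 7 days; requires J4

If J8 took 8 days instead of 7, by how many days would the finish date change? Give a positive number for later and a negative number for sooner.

0

Critical path before the change: J1→J3→J6→J7 = 9+9+6+9 = 33 giving 33 days.
The longest path through J8 is only 26 days, so J8 has float 7.
No other chain overtakes it, so the finish is 33 days.
Change in finish: 33 − 33 = +0 days.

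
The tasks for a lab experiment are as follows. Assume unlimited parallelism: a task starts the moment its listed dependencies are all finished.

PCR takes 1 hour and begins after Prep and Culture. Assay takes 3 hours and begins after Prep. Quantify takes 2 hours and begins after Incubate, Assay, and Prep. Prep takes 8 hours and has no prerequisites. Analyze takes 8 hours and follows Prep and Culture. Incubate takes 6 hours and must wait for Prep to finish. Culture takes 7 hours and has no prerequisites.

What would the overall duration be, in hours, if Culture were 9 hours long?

Actual critical path: Prep→Incubate→Quantify = 8+6+2 = 16 ⇒ 16 hours.
Culture is off the critical path — its longest chain is 15 hours, giving 1 of slack.
Now Culture→Analyze = 9+8 = 17 is longest, so the finish becomes 17 hours.

17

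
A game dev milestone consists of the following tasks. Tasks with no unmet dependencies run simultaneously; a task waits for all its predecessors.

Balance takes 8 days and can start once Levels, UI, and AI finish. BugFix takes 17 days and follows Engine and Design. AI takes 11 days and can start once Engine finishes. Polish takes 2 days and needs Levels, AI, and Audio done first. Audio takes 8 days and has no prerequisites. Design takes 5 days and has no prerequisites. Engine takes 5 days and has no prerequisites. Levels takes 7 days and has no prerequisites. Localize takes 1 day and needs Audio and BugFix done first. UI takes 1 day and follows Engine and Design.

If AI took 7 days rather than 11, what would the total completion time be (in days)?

23

The binding path is Engine→AI→Balance = 5+11+8 = 24; finish at 24 days.
Since AI is critical, the -4 change carries straight to that chain (now 20 days).
New critical path: Design→BugFix→Localize = 5+17+1 = 23 ⇒ 23 days.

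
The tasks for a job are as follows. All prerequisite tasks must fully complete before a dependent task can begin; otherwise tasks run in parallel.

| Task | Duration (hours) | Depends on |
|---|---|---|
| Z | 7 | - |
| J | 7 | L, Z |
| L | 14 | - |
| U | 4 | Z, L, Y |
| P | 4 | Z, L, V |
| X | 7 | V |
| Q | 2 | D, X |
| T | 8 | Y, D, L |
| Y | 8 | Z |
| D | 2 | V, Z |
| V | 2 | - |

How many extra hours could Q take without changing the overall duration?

12

The longest chain is Z→Y→T = 7+8+8 = 23; overall finish 23 hours.
The longest chain containing Q totals 11 hours.
So Q can slip 23 − 11 = 12 hours.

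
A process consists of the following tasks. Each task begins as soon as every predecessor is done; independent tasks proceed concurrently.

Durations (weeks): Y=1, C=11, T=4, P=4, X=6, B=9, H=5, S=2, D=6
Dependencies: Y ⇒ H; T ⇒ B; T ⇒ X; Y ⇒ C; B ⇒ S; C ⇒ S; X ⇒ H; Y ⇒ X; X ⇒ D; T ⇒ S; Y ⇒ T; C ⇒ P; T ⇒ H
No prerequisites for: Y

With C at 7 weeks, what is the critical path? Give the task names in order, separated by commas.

Y, T, X, D

The binding path is Y→T→X→D = 1+4+6+6 = 17; finish at 17 weeks.
C has 1 week of float (longest path through it is 16).
No other chain overtakes it, so the finish is 17 weeks.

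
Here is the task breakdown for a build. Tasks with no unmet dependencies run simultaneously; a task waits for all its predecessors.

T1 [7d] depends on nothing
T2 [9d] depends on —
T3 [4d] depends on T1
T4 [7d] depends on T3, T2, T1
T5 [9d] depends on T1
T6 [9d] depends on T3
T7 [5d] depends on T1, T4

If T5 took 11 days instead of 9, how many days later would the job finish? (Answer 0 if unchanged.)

0

Critical path before the change: T1→T3→T4→T7 = 7+4+7+5 = 23 giving 23 days.
T5 is off the critical path — its longest chain is 16 days, giving 7 of slack.
The critical path is still T1→T3→T4→T7; finish is now 23 days.
Change in finish: 23 − 23 = +0 days.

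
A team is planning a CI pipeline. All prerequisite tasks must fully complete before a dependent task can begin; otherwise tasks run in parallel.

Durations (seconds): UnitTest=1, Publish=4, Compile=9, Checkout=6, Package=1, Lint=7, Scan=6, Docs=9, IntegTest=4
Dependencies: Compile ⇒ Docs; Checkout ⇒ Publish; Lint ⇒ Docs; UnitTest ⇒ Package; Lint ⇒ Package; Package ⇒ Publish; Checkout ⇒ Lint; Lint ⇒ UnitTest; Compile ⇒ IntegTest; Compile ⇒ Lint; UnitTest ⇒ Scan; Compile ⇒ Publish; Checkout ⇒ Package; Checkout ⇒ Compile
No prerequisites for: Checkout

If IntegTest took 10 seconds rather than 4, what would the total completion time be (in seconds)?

31

Actual critical path: Checkout→Compile→Lint→Docs = 6+9+7+9 = 31 ⇒ 31 seconds.
The longest path through IntegTest is only 19 seconds, so IntegTest has float 12.
No other chain overtakes it, so the finish is 31 seconds.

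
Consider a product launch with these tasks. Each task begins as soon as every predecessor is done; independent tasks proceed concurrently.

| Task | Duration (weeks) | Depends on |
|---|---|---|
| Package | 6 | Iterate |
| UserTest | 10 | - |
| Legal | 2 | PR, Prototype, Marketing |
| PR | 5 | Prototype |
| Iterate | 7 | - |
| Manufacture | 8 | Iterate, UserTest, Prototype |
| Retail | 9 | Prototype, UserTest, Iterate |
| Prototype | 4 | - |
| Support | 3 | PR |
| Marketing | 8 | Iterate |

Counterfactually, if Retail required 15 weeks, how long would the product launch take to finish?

Baseline: UserTest→Retail = 10+9 = 19 → 19 weeks.
Retail lies on that path, so at 15 weeks the path becomes 25 weeks.
That remains the longest chain; total 25 weeks.

25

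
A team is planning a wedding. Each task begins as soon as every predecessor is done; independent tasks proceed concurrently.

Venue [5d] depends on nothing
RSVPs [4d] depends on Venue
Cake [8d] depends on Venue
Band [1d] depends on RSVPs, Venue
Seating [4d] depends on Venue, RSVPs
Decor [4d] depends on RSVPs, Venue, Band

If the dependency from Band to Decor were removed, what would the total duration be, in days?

13

Original critical path: Venue→RSVPs→Band→Decor = 5+4+1+4 = 14 ⇒ 14 days.
Without Band→Decor, Decor's earliest start moves from 10 to 9.
The longest chain is now Venue→RSVPs→Seating = 5+4+4 = 13, so the job takes 13 days.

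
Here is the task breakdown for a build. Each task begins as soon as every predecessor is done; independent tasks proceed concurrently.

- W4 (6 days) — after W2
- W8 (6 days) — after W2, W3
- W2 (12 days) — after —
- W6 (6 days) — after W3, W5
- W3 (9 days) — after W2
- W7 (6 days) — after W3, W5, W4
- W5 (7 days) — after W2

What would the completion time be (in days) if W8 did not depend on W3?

Before: longest chain W2→W3→W6 = 12+9+6 = 27, finish 27.
Without W3→W8, W8's earliest start moves from 21 to 12.
After: W2→W3→W6 = 12+9+6 = 27 → 27 days.

27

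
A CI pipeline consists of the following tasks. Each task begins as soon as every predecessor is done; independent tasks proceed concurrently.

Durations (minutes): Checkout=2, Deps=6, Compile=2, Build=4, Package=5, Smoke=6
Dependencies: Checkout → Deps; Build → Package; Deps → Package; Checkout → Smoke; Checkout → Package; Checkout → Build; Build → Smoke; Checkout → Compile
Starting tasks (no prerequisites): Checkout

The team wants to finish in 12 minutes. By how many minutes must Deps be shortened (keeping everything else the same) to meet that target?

1

Current finish: 13 minutes; target: 12.
Deps is on every critical path, so each minute cut from Deps cuts the finish by one (this holds down to a finish of 12).
Need 13 − 12 = 1 minute off Deps → Deps becomes 5 minutes, finish becomes 12.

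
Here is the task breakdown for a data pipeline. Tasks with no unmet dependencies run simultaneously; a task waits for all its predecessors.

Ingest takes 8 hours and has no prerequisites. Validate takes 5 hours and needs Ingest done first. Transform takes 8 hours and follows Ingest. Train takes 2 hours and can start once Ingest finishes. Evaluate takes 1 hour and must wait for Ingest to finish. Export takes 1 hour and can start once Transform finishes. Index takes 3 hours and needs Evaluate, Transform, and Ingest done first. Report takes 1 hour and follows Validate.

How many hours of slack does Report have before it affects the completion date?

Ingest→Transform→Index = 8+8+3 = 19 sets the makespan at 19 hours.
Report finishes as early as 14 and must finish by 19.
Float = 19 − 14 = 5.

5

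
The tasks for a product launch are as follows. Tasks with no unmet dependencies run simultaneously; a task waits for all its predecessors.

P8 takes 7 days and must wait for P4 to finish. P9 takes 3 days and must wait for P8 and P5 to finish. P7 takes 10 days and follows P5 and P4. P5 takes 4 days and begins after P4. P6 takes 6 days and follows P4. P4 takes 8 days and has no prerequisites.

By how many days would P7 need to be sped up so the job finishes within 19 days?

3

Current finish: 22 days; target: 19.
P7 is on every critical path, so each day cut from P7 cuts the finish by one (this holds down to a finish of 18).
Need 22 − 19 = 3 days off P7 → P7 becomes 7 days, finish becomes 19.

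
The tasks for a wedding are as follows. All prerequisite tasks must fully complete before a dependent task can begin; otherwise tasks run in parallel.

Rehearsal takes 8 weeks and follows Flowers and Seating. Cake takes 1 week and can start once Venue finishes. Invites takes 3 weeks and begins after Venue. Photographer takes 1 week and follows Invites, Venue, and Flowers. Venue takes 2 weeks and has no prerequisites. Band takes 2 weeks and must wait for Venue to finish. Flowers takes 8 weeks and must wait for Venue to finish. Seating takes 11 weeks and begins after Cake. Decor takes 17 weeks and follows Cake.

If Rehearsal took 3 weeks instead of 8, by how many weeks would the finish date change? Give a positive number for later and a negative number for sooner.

The binding path is Venue→Cake→Seating→Rehearsal = 2+1+11+8 = 22; finish at 22 weeks.
Rehearsal lies on that path, so at 3 weeks the path becomes 17 weeks.
New critical path: Venue→Cake→Decor = 2+1+17 = 20 ⇒ 20 weeks.
Change in finish: 20 − 22 = -2 weeks.

-2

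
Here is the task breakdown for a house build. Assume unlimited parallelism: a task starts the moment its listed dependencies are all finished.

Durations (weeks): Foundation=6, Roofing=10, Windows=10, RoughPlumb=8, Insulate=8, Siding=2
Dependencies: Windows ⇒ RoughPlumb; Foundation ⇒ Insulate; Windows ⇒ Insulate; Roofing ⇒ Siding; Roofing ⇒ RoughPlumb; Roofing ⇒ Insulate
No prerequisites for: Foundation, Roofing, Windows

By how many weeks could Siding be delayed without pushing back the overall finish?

6

The longest chain is Roofing→RoughPlumb = 10+8 = 18; overall finish 18 weeks.
Siding finishes as early as 12 and must finish by 18.
Float = 18 − 12 = 6.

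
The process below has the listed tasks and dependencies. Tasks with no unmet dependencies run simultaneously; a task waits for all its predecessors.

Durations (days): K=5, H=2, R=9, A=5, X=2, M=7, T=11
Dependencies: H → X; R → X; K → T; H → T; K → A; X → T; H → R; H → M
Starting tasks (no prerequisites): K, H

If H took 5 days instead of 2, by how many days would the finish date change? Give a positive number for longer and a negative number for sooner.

3

As given, the longest chain is H→R→X→T = 2+9+2+11 = 24, so the finish is 24 days.
H lies on that path, so at 5 days the path becomes 27 days.
That remains the longest chain; total 27 days.
Change in finish: 27 − 24 = +3 days.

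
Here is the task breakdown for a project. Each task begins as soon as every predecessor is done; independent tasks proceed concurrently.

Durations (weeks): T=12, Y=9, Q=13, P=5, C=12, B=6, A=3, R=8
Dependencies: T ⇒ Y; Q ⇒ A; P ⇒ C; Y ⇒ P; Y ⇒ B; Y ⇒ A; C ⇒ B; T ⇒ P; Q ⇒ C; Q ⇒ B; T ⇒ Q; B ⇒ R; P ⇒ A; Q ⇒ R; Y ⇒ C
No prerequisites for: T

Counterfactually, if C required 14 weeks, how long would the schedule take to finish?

The binding path is T→Y→P→C→B→R = 12+9+5+12+6+8 = 52; finish at 52 weeks.
Since C is critical, the +2 change carries straight to that chain (now 54 weeks).
No other chain overtakes it, so the finish is 54 weeks.

54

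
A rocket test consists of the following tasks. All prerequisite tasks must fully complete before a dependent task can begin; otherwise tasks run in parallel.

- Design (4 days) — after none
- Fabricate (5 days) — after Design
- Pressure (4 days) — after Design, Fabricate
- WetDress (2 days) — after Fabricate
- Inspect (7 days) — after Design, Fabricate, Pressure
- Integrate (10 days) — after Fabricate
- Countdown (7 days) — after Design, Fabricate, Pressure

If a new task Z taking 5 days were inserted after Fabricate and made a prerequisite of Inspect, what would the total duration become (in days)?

Originally the rocket test takes 20 days.
With Z inserted, Inspect now waits for max(Design, Fabricate, Pressure, Z).
New critical path: Design→Fabricate→Z→Inspect = 4+5+5+7 = 21 ⇒ 21 days.

21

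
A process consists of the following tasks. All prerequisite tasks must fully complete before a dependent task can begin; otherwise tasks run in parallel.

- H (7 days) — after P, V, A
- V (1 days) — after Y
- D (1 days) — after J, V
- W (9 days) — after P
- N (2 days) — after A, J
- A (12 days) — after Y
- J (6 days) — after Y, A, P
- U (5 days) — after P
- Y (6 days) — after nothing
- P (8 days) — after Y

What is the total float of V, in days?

Y→A→J→N = 6+12+6+2 = 26 sets the makespan at 26 days.
The longest chain containing V totals 14 days.
Float = 26 − 14 = 12.

12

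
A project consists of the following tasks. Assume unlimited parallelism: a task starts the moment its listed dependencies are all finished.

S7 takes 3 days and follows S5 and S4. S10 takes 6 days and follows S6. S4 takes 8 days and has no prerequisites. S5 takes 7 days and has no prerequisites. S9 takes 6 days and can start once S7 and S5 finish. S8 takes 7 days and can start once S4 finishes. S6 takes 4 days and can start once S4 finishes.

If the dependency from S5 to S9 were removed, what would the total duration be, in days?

18

Original critical path: S4→S6→S10 = 8+4+6 = 18 ⇒ 18 days.
Dropping S5→S9 doesn't change S9's earliest start (11); another predecessor still binds.
After: S4→S6→S10 = 8+4+6 = 18 → 18 days.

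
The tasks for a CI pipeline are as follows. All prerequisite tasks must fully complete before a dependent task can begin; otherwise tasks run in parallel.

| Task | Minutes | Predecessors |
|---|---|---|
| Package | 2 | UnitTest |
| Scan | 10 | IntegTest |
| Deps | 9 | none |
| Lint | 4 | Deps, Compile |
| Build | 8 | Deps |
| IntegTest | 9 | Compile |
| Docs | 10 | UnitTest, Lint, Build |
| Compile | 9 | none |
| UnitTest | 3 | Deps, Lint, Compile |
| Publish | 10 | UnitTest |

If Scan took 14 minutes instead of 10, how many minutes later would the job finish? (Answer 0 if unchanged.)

The binding path is Compile→IntegTest→Scan = 9+9+10 = 28; finish at 28 minutes.
Since Scan is critical, the +4 change carries straight to that chain (now 32 minutes).
The critical path is still Compile→IntegTest→Scan; finish is now 32 minutes.
Change in finish: 32 − 28 = +4 minutes.

4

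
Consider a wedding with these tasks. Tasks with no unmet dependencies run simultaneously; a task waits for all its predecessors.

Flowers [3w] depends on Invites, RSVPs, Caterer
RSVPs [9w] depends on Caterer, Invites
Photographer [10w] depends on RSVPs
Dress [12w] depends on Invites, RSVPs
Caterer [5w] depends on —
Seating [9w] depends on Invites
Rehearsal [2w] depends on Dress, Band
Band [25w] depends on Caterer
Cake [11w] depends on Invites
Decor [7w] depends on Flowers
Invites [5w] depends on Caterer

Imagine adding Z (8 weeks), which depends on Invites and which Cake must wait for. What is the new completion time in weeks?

33

Originally the schedule takes 33 weeks.
With Z inserted, Cake now waits for max(Invites, Z).
New critical path: Caterer→Invites→RSVPs→Dress→Rehearsal = 5+5+9+12+2 = 33 ⇒ 33 weeks.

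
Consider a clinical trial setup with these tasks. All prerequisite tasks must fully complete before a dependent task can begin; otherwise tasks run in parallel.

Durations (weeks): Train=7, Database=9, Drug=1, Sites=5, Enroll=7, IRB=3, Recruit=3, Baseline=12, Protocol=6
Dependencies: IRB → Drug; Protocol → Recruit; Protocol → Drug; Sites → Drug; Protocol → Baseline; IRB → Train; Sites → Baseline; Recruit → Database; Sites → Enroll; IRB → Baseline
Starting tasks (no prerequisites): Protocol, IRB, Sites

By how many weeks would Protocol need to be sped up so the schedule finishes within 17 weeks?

1

Current finish: 18 weeks; target: 17.
Protocol is on every critical path, so each week cut from Protocol cuts the finish by one (this holds down to a finish of 17).
Need 18 − 17 = 1 week off Protocol → Protocol becomes 5 weeks, finish becomes 17.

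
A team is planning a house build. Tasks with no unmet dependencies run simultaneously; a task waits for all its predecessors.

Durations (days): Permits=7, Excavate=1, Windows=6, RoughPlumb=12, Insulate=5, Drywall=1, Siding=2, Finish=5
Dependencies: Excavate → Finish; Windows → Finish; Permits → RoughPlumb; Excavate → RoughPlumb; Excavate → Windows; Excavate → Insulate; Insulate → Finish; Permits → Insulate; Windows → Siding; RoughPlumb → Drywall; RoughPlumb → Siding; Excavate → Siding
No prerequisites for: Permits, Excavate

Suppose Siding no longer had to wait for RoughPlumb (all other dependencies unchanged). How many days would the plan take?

20

Original critical path: Permits→RoughPlumb→Siding = 7+12+2 = 21 ⇒ 21 days.
Without RoughPlumb→Siding, Siding's earliest start moves from 19 to 7.
The longest chain is now Permits→RoughPlumb→Drywall = 7+12+1 = 20, so the plan takes 20 days.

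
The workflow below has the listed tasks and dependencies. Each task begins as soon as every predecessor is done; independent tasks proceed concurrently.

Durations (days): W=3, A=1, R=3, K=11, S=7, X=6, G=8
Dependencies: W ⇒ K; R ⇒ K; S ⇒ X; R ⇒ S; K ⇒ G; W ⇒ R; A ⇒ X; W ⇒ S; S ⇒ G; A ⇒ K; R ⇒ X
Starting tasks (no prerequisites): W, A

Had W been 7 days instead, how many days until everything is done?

Baseline: W→R→K→G = 3+3+11+8 = 25 → 25 days.
W lies on that path, so at 7 days the path becomes 29 days.
That remains the longest chain; total 29 days.

29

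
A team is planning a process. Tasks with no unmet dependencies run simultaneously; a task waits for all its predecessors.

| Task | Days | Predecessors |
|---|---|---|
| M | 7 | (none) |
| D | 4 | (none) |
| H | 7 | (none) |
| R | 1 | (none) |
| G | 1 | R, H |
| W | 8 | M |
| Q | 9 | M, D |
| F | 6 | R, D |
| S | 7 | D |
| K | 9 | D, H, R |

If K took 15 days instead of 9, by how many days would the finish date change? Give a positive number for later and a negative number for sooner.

6

Critical path before the change: H→K = 7+9 = 16 giving 16 days.
Since K is critical, the +6 change carries straight to that chain (now 22 days).
No other chain overtakes it, so the finish is 22 days.
Change in finish: 22 − 16 = +6 days.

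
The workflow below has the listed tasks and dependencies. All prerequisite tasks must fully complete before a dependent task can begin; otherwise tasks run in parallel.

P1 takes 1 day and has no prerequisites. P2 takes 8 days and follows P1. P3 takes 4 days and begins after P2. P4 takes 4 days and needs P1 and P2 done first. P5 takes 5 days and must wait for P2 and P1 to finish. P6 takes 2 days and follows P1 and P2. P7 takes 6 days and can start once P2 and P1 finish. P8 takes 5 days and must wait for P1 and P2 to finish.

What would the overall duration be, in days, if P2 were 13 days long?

Actual critical path: P1→P2→P7 = 1+8+6 = 15 ⇒ 15 days.
P2 is on the critical path; changing it to 13 makes that path 20 days.
No other chain overtakes it, so the finish is 20 days.

20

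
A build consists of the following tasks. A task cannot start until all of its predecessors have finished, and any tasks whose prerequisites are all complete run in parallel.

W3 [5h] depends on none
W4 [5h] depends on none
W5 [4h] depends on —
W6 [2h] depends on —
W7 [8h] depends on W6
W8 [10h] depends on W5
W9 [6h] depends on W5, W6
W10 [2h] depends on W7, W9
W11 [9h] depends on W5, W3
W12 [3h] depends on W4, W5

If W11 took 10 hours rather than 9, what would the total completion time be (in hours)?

15

Actual critical path: W3→W11 = 5+9 = 14 ⇒ 14 hours.
W11 lies on that path, so at 10 hours the path becomes 15 hours.
That remains the longest chain; total 15 hours.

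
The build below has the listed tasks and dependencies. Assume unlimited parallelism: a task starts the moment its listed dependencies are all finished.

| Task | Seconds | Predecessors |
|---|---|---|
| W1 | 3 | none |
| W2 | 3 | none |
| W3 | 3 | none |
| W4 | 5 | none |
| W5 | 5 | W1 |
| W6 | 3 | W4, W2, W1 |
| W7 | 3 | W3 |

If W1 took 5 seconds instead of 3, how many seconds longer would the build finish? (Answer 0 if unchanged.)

Critical path before the change: W1→W5 = 3+5 = 8 giving 8 seconds.
W1 is on the critical path; changing it to 5 makes that path 10 seconds.
That remains the longest chain; total 10 seconds.
Change in finish: 10 − 8 = +2 seconds.

2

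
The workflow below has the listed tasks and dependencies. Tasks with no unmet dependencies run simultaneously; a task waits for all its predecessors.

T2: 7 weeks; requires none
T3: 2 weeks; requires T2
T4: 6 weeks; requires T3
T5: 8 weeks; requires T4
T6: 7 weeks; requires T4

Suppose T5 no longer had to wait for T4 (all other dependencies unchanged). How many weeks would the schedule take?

With the dependency in place, T2→T3→T4→T5 = 7+2+6+8 = 23 sets the finish at 23 weeks.
Without T4→T5, T5's earliest start moves from 15 to 0.
New critical path: T2→T3→T4→T6 = 7+2+6+7 = 22 ⇒ 22 weeks.

22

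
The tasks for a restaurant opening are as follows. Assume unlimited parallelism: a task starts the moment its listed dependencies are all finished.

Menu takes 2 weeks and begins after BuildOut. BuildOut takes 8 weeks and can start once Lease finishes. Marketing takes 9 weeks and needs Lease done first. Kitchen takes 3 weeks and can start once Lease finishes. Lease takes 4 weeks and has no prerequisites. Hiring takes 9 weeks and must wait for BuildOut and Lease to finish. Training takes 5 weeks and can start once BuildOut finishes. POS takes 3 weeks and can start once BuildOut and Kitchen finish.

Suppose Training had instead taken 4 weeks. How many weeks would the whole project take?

21

Critical path before the change: Lease→BuildOut→Hiring = 4+8+9 = 21 giving 21 weeks.
The longest path through Training is only 17 weeks, so Training has float 4.
No other chain overtakes it, so the finish is 21 weeks.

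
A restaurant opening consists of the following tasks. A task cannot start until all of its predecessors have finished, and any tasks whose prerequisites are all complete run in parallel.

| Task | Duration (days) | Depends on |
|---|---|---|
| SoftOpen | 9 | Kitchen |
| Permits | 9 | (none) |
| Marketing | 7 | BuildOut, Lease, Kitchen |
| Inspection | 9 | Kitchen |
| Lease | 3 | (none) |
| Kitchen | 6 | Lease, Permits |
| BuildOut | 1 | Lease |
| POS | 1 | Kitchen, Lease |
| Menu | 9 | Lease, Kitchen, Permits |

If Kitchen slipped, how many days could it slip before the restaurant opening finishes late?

The longest chain is Permits→Kitchen→Menu = 9+6+9 = 24; overall finish 24 days.
The longest chain containing Kitchen totals 24 days.
So Kitchen can slip 15 − 15 = 0 days.

0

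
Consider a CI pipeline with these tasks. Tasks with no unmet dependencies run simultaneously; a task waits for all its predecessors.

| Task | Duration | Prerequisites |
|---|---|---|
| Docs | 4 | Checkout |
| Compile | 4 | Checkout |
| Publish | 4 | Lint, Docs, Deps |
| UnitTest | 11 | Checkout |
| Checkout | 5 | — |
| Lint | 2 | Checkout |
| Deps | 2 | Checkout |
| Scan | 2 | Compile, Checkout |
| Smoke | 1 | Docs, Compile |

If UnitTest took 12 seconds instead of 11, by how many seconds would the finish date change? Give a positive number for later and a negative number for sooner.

The binding path is Checkout→UnitTest = 5+11 = 16; finish at 16 seconds.
UnitTest is on the critical path; changing it to 12 makes that path 17 seconds.
That remains the longest chain; total 17 seconds.
Change in finish: 17 − 16 = +1 seconds.

1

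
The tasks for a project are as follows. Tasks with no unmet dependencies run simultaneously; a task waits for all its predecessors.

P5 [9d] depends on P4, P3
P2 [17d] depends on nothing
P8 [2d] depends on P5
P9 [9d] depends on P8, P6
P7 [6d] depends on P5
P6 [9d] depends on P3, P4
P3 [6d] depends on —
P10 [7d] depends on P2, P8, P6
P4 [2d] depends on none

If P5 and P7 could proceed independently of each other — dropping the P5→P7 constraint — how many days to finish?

26

Before: longest chain P3→P5→P8→P9 = 6+9+2+9 = 26, finish 26.
Without P5→P7, P7's earliest start moves from 15 to 0.
After: P3→P5→P8→P9 = 6+9+2+9 = 26 → 26 days.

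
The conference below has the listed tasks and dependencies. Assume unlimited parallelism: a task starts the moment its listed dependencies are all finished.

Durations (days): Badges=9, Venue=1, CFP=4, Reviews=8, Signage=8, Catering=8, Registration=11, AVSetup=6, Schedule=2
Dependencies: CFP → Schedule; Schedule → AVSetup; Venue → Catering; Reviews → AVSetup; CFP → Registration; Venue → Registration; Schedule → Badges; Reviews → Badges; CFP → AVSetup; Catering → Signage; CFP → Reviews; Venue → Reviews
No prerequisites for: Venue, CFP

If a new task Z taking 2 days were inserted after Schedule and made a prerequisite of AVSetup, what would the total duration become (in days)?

Originally the job takes 21 days.
With Z inserted, AVSetup now waits for max(CFP, Schedule, Reviews, Z).
New critical path: CFP→Reviews→Badges = 4+8+9 = 21 ⇒ 21 days.

21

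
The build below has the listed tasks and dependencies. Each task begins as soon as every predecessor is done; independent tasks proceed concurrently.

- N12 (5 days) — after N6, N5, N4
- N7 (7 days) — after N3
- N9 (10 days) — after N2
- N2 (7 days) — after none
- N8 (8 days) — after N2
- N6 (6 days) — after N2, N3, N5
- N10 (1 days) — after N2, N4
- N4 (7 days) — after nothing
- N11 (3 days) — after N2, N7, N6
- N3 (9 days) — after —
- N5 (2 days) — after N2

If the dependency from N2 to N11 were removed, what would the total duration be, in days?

20

With the dependency in place, N2→N5→N6→N12 = 7+2+6+5 = 20 sets the finish at 20 days.
Dropping N2→N11 doesn't change N11's earliest start (16); another predecessor still binds.
The longest chain is now N2→N5→N6→N12 = 7+2+6+5 = 20, so the schedule takes 20 days.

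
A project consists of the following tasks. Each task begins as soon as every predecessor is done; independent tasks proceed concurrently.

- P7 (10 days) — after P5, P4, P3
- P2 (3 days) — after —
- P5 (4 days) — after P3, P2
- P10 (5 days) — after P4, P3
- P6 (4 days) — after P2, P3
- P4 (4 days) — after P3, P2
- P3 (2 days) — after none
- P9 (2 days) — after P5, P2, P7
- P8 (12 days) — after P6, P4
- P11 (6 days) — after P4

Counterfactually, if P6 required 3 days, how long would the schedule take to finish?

19

The binding path is P2→P6→P8 = 3+4+12 = 19; finish at 19 days.
P6 lies on that path, so at 3 days the path becomes 18 days.
New critical path: P2→P4→P7→P9 = 3+4+10+2 = 19 ⇒ 19 days.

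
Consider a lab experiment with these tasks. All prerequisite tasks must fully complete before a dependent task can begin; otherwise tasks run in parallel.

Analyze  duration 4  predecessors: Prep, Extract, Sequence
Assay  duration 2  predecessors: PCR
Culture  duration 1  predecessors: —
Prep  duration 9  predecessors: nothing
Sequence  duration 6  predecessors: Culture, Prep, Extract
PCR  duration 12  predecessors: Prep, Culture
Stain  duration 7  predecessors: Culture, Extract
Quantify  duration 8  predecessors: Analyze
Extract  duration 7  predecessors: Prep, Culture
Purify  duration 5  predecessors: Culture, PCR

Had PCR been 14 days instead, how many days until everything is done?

34

Actual critical path: Prep→Extract→Sequence→Analyze→Quantify = 9+7+6+4+8 = 34 ⇒ 34 days.
PCR has 8 days of float (longest path through it is 26).
No other chain overtakes it, so the finish is 34 days.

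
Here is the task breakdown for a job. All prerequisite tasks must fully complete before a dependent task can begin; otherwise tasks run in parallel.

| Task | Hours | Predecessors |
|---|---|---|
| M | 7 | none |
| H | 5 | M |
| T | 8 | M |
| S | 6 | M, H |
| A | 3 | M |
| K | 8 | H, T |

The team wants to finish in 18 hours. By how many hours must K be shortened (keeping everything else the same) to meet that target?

5

Current finish: 23 hours; target: 18.
K is on every critical path, so each hour cut from K cuts the finish by one (this holds down to a finish of 18).
Need 23 − 18 = 5 hours off K → K becomes 3 hours, finish becomes 18.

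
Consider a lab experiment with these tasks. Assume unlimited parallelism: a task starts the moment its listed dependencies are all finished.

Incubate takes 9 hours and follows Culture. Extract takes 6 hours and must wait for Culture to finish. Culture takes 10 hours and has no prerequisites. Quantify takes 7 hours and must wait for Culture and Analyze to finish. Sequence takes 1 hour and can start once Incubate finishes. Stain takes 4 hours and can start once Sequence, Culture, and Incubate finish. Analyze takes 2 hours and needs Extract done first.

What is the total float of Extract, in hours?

Culture→Extract→Analyze→Quantify = 10+6+2+7 = 25 sets the makespan at 25 hours.
Extract finishes as early as 16 and must finish by 16.
Slack of Extract = 10 − 10 = 0 hours.

0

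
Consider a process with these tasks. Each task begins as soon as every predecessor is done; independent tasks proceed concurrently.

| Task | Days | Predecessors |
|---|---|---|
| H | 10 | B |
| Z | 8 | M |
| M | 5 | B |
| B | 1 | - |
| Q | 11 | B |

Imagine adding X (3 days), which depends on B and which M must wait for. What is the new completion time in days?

17

Originally the schedule takes 14 days.
With X inserted, M now waits for max(B, X).
New critical path: B→X→M→Z = 1+3+5+8 = 17 ⇒ 17 days.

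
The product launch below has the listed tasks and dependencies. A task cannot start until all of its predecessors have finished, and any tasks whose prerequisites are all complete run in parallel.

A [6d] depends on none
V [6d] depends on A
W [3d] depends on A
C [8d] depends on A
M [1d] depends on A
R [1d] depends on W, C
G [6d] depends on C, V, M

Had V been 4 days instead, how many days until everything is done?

Baseline: A→C→G = 6+8+6 = 20 → 20 days.
V has 2 days of float (longest path through it is 18).
No other chain overtakes it, so the finish is 20 days.

20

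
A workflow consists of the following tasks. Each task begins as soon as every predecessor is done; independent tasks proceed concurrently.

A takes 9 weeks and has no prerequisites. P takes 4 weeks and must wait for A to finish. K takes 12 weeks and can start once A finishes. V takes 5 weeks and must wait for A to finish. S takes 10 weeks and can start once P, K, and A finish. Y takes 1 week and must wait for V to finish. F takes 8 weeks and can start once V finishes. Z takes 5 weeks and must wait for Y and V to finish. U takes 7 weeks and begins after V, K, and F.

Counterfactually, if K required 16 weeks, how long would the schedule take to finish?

The binding path is A→K→S = 9+12+10 = 31; finish at 31 weeks.
K lies on that path, so at 16 weeks the path becomes 35 weeks.
That remains the longest chain; total 35 weeks.

35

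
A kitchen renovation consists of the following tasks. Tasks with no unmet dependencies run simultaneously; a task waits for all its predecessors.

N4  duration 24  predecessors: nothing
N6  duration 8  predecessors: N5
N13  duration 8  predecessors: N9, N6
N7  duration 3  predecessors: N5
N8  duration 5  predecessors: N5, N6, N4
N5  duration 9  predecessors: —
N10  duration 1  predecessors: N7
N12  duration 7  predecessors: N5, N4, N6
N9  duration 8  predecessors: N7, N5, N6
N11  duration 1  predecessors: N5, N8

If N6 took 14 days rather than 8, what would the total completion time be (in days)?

The binding path is N5→N6→N9→N13 = 9+8+8+8 = 33; finish at 33 days.
Since N6 is critical, the +6 change carries straight to that chain (now 39 days).
No other chain overtakes it, so the finish is 39 days.

39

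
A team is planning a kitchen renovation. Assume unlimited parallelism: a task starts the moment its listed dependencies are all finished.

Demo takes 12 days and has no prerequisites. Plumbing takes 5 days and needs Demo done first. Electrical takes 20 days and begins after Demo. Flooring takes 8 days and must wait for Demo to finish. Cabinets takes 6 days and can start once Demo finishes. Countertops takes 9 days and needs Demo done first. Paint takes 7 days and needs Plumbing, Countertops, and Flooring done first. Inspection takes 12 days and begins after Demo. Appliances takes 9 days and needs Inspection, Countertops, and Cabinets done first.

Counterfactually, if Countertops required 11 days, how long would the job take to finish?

Critical path before the change: Demo→Inspection→Appliances = 12+12+9 = 33 giving 33 days.
The longest path through Countertops is only 30 days, so Countertops has float 3.
No other chain overtakes it, so the finish is 33 days.

33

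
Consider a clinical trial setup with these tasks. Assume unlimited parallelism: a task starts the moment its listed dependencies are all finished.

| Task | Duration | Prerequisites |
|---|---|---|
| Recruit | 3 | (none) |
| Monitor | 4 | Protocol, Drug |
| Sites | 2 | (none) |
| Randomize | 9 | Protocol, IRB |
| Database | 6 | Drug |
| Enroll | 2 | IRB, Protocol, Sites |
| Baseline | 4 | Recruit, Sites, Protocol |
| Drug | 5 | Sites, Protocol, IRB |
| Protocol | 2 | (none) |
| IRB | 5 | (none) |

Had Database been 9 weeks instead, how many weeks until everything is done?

The binding path is IRB→Drug→Database = 5+5+6 = 16; finish at 16 weeks.
Database lies on that path, so at 9 weeks the path becomes 19 weeks.
The critical path is still IRB→Drug→Database; finish is now 19 weeks.

19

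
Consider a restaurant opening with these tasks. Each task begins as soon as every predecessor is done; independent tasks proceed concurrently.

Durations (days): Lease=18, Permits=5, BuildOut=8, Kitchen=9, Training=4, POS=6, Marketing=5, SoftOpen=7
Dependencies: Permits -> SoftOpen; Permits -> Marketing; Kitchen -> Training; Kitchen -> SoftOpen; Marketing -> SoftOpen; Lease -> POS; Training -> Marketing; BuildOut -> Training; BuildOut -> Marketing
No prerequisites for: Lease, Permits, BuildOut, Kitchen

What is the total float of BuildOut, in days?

1

The longest chain is Kitchen→Training→Marketing→SoftOpen = 9+4+5+7 = 25; overall finish 25 days.
The longest chain containing BuildOut totals 24 days.
So BuildOut can slip 9 − 8 = 1 day.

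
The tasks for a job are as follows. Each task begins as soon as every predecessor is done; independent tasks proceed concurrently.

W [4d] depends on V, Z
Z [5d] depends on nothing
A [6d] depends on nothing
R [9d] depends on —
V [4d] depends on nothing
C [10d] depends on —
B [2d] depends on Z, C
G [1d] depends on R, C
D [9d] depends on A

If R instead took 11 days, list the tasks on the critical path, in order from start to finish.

Critical path before the change: A→D = 6+9 = 15 giving 15 days.
The longest path through R is only 10 days, so R has float 5.
No other chain overtakes it, so the finish is 15 days.

A, D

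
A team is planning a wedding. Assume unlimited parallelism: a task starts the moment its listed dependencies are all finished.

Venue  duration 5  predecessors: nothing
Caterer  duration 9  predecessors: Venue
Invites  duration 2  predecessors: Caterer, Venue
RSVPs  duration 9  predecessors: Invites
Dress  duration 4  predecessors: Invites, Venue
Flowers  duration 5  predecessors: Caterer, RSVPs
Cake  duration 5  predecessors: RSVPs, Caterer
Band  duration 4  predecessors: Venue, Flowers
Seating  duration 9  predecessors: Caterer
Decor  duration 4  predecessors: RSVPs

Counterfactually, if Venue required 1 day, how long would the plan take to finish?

30

As given, the longest chain is Venue→Caterer→Invites→RSVPs→Flowers→Band = 5+9+2+9+5+4 = 34, so the finish is 34 days.
Venue lies on that path, so at 1 day the path becomes 30 days.
No other chain overtakes it, so the finish is 30 days.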